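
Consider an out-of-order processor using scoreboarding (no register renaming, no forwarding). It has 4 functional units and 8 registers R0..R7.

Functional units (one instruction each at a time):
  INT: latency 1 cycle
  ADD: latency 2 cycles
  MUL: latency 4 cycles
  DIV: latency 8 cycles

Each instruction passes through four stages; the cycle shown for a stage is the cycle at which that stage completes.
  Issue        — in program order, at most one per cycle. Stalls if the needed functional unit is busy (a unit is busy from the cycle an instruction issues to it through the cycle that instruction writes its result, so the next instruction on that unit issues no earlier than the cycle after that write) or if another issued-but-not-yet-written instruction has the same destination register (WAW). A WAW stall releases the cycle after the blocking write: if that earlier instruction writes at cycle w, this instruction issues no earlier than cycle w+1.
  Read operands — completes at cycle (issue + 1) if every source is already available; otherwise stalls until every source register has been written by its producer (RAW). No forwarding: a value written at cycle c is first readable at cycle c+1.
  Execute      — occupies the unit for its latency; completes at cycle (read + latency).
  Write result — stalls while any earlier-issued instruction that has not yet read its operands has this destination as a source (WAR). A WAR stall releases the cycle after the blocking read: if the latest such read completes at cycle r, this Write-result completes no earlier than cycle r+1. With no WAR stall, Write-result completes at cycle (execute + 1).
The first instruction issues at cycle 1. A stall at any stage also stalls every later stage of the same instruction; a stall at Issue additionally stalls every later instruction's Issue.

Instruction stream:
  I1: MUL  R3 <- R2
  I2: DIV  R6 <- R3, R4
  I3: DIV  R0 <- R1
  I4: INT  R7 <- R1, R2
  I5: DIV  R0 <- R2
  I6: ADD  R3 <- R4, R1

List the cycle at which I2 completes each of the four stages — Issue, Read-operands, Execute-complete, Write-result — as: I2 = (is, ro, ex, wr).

[I1] 1/2/6/7
[I2] 2/8/16/17  (RAW R3: wait I1 write@7)
[I3] 18/19/27/28  (struct: DIV busy until I2 writes@17)
[I4] 19/20/21/22
[I5] 29/30/38/39  (struct: DIV busy until I3 writes@28)
[I6] 30/31/33/34

I2 = (2, 8, 16, 17)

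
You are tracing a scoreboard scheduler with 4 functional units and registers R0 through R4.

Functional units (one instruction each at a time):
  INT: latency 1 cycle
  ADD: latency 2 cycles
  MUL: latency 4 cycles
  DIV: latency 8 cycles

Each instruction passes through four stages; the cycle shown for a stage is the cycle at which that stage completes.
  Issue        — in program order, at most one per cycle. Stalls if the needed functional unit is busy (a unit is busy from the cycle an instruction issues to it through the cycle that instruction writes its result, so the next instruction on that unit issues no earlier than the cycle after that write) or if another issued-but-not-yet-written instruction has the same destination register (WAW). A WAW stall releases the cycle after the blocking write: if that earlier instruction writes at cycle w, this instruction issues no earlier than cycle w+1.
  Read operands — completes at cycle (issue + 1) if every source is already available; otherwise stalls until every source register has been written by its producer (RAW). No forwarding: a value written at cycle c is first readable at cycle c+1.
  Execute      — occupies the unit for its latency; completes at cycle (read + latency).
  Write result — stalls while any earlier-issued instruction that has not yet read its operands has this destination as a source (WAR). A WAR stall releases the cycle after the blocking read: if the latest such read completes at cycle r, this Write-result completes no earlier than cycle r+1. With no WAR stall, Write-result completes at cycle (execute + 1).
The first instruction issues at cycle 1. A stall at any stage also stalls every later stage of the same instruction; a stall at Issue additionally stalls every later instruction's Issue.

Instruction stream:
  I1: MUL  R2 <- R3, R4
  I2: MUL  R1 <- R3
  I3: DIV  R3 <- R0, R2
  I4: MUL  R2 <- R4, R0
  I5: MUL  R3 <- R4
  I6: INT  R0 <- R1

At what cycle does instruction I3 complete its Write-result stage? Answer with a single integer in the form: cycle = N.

I1  is:1  ro:2  ex:6  wr:7
I2  is:8  ro:9  ex:13  wr:14  — struct: MUL busy until I1 writes@7
I3  is:9  ro:10  ex:18  wr:19
I4  is:15  ro:16  ex:20  wr:21  — struct: MUL busy until I2 writes@14
I5  is:22  ro:23  ex:27  wr:28  — struct: MUL busy until I4 writes@21
I6  is:23  ro:24  ex:25  wr:26

cycle = 19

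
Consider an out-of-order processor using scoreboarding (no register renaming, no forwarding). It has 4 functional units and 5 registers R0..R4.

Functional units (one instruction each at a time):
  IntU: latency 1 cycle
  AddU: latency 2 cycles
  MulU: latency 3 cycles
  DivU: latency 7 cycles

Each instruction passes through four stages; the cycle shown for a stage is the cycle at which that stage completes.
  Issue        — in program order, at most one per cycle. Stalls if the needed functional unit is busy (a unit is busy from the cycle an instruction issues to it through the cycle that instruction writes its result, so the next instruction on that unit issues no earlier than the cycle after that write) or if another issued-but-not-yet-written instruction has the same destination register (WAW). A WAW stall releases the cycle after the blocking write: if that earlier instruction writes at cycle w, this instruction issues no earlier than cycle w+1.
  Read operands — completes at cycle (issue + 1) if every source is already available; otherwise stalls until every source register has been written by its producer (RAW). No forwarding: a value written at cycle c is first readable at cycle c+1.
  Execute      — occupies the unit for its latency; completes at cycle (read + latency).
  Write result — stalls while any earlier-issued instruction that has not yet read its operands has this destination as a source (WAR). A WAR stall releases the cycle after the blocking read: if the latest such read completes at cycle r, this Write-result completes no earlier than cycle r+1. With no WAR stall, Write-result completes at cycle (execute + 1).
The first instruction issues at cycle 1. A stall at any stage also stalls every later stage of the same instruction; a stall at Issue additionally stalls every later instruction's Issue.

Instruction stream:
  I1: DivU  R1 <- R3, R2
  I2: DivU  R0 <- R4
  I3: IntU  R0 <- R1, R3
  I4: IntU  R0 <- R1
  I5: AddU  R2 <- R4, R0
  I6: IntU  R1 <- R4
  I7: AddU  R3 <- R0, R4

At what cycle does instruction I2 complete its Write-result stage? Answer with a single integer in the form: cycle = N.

cycle = 20

[1] I1→DivU
[2] I1 RO
[9] I1 EX
[10] I1 WR R1
[11] I2→DivU
[12] I2 RO
[19] I2 EX
[20] I2 WR R0
[21] I3→IntU
[22] I3 RO
[23] I3 EX
[24] I3 WR R0
[25] I4→IntU
[26] I4 RO; I5→AddU
[27] I4 EX
[28] I4 WR R0
[29] I5 RO; I6→IntU
[30] I6 RO
[31] I5 EX; I6 EX
[32] I5 WR R2; I6 WR R1
[33] I7→AddU
[34] I7 RO
[36] I7 EX
[37] I7 WR R3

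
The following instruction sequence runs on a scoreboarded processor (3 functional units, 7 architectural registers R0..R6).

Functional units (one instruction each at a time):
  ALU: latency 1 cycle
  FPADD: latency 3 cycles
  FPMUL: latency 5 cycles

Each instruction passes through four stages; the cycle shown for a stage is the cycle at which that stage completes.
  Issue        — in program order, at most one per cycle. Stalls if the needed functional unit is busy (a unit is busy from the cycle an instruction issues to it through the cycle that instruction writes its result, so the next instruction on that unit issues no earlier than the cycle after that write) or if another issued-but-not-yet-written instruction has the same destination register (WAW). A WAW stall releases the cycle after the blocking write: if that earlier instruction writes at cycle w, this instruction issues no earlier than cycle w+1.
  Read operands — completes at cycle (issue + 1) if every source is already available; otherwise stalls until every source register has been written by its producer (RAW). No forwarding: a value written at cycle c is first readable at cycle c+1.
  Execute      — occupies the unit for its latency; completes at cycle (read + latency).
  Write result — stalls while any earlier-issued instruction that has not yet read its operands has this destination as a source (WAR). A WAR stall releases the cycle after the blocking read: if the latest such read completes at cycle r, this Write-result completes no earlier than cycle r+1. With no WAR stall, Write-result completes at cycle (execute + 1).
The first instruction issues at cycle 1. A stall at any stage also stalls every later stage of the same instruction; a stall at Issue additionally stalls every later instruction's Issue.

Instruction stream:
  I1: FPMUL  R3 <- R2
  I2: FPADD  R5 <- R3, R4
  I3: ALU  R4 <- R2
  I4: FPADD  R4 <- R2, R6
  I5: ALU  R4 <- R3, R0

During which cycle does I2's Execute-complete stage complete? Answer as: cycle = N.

  I1 | 1 | 2 | 7 | 8
  I2 | 2 | 9 | 12 | 13   RAW R3: wait I1 write@8
  I3 | 3 | 4 | 5 | 10   WAR R4: wait I2 read@9
  I4 | 14 | 15 | 18 | 19   struct: FPADD busy until I2 writes@13
  I5 | 20 | 21 | 22 | 23   WAW R4: wait I4 write@19

cycle = 12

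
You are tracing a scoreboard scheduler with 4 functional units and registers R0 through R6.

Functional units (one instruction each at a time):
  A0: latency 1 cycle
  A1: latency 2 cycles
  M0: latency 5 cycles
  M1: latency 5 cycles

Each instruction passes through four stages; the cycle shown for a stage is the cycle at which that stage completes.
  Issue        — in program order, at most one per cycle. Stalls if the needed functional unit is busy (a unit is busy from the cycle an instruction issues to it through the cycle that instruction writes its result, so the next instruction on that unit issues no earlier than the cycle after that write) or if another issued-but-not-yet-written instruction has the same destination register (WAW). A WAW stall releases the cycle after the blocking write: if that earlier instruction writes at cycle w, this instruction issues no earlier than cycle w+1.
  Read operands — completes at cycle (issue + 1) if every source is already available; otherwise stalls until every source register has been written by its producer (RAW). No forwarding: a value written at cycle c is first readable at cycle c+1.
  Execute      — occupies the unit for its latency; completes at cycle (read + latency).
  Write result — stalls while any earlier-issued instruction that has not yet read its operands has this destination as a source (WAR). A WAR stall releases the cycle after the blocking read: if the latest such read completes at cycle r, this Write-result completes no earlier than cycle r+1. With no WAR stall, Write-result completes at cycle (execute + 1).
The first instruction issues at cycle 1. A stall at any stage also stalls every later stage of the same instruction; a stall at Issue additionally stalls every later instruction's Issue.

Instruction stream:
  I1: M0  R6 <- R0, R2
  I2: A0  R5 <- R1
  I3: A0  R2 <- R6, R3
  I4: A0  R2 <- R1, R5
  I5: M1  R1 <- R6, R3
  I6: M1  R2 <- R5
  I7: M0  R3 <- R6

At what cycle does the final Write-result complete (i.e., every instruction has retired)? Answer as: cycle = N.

  I1 | 1 | 2 | 7 | 8
  I2 | 2 | 3 | 4 | 5
  I3 | 6 | 9 | 10 | 11   struct: A0 busy until I2 writes@5 · RAW R6: wait I1 write@8
  I4 | 12 | 13 | 14 | 15   struct: A0 busy until I3 writes@11
  I5 | 13 | 14 | 19 | 20
  I6 | 21 | 22 | 27 | 28   struct: M1 busy until I5 writes@20
  I7 | 22 | 23 | 28 | 29

cycle = 29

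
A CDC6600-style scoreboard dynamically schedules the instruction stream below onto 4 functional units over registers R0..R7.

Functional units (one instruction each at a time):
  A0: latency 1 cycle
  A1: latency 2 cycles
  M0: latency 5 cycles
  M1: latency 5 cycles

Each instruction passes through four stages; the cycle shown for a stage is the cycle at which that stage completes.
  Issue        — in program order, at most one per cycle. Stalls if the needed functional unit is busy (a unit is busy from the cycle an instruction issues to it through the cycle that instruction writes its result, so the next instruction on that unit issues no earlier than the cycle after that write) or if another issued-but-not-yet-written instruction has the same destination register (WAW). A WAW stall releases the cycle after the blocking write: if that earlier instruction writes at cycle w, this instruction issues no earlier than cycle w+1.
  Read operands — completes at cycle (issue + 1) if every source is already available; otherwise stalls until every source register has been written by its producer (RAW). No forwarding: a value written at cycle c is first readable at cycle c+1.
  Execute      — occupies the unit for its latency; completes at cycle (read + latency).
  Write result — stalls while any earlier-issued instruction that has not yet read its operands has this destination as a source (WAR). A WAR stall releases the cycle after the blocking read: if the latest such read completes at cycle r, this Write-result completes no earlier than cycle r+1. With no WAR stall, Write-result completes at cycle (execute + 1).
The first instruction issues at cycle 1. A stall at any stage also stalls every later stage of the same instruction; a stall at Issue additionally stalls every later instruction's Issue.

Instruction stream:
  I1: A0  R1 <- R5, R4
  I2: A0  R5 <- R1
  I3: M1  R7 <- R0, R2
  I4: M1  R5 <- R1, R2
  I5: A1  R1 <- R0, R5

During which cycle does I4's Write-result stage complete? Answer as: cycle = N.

I1: IS=1 RO=2 EX=3 WR=4
I2: IS=5 RO=6 EX=7 WR=8  [struct: A0 busy until I1 writes@4]
I3: IS=6 RO=7 EX=12 WR=13
I4: IS=14 RO=15 EX=20 WR=21  [struct: M1 busy until I3 writes@13]
I5: IS=15 RO=22 EX=24 WR=25  [RAW R5: wait I4 write@21]

cycle = 21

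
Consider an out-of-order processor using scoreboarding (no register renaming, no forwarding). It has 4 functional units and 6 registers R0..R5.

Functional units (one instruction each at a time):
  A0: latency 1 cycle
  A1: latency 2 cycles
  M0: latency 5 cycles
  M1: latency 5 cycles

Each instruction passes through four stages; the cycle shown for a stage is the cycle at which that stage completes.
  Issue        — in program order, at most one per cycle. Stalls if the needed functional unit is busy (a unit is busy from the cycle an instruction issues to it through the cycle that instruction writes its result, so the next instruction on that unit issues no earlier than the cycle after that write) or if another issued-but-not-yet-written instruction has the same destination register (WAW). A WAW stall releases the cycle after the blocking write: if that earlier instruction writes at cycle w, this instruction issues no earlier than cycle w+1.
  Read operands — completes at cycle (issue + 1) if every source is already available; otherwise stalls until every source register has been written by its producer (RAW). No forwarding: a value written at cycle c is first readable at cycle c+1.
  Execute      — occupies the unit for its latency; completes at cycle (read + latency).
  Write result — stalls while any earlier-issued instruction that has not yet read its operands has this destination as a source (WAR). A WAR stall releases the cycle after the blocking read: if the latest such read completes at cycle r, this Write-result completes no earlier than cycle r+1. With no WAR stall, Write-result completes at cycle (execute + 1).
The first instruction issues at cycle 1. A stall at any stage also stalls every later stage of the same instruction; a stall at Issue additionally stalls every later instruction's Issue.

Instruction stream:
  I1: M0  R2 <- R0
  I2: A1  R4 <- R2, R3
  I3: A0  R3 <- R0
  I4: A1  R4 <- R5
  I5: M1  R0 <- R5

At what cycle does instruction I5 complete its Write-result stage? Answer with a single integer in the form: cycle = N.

cycle = 21

  I1 | 1 | 2 | 7 | 8
  I2 | 2 | 9 | 11 | 12   RAW R2: wait I1 write@8
  I3 | 3 | 4 | 5 | 10   WAR R3: wait I2 read@9
  I4 | 13 | 14 | 16 | 17   struct: A1 busy until I2 writes@12
  I5 | 14 | 15 | 20 | 21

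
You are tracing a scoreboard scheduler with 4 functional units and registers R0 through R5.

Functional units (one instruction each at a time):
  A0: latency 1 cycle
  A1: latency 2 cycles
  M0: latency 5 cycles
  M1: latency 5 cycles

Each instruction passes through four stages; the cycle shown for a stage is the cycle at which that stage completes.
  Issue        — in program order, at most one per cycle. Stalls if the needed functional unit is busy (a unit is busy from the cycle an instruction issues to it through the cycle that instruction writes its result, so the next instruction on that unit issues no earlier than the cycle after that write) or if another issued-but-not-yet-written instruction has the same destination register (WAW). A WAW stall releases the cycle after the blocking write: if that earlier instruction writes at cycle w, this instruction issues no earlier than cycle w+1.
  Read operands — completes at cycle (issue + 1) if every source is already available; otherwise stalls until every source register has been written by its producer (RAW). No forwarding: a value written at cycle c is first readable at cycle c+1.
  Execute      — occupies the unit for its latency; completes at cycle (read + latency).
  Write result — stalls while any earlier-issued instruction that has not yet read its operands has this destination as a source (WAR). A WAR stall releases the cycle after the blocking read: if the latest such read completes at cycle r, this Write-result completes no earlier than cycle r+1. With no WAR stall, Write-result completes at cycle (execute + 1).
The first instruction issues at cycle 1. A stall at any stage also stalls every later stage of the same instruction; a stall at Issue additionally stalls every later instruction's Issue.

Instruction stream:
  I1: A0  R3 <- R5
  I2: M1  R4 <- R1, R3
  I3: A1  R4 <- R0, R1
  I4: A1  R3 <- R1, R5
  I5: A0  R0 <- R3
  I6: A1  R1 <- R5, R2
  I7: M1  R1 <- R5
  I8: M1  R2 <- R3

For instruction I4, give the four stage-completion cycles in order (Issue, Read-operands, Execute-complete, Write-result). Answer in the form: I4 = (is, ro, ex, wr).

I4 = (17, 18, 20, 21)

1) issue 1, read 2, done 3, write 4
2) issue 2, read 5, done 10, write 11  <RAW R3: wait I1 write@4>
3) issue 12, read 13, done 15, write 16  <WAW R4: wait I2 write@11>
4) issue 17, read 18, done 20, write 21  <struct: A1 busy until I3 writes@16>
5) issue 18, read 22, done 23, write 24  <RAW R3: wait I4 write@21>
6) issue 22, read 23, done 25, write 26  <struct: A1 busy until I4 writes@21>
7) issue 27, read 28, done 33, write 34  <WAW R1: wait I6 write@26>
8) issue 35, read 36, done 41, write 42  <struct: M1 busy until I7 writes@34>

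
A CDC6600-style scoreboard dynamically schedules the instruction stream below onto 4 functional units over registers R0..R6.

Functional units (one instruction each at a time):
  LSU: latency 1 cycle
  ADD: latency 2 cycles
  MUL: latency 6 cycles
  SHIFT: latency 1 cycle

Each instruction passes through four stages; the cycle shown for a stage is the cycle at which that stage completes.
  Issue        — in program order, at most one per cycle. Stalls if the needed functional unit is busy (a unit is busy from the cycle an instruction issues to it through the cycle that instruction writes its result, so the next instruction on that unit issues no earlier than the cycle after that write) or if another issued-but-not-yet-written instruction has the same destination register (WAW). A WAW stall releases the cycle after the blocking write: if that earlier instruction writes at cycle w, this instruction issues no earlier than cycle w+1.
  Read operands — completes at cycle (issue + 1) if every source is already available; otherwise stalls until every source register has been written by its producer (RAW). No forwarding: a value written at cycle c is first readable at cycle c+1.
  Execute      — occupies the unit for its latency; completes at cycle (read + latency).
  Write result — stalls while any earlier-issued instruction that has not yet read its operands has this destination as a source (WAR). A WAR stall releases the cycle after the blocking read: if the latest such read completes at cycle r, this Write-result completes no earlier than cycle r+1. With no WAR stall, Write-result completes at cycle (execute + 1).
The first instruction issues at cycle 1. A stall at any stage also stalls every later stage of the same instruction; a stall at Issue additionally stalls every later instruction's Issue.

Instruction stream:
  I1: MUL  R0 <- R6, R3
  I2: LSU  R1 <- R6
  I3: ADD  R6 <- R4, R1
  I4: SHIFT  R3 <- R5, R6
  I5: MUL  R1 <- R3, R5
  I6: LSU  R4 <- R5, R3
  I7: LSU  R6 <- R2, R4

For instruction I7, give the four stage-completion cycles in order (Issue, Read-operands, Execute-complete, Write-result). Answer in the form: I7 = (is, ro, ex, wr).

I7 = (16, 17, 18, 19)

I1 -> (1, 2, 8, 9)
I2 -> (2, 3, 4, 5)
I3 -> (3, 6, 8, 9)  // RAW R1: wait I2 write@5
I4 -> (4, 10, 11, 12)  // RAW R6: wait I3 write@9
I5 -> (10, 13, 19, 20)  // struct: MUL busy until I1 writes@9, RAW R3: wait I4 write@12
I6 -> (11, 13, 14, 15)  // RAW R3: wait I4 write@12
I7 -> (16, 17, 18, 19)  // struct: LSU busy until I6 writes@15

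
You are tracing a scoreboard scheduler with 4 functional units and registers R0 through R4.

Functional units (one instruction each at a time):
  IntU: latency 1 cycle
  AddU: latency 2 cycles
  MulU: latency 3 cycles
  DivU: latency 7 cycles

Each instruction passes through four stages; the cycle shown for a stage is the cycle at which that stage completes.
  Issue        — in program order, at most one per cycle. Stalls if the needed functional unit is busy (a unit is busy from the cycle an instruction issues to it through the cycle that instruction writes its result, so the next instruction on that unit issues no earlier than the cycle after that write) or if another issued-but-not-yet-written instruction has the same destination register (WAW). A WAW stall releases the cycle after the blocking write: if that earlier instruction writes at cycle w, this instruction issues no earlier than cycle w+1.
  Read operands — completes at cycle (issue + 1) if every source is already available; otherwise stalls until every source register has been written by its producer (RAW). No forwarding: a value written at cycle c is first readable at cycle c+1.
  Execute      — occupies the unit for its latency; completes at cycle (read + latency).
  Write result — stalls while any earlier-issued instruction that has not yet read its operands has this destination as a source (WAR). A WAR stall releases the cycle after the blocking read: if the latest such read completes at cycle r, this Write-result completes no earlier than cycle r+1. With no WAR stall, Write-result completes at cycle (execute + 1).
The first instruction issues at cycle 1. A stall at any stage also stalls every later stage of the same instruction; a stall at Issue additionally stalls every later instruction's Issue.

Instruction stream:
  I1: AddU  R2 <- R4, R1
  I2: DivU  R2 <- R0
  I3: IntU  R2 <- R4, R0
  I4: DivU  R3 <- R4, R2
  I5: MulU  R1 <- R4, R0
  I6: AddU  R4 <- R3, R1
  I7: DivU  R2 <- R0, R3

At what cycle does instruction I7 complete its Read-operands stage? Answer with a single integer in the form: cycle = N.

cycle = 30

1) issue 1, read 2, done 4, write 5
2) issue 6, read 7, done 14, write 15  <WAW R2: wait I1 write@5>
3) issue 16, read 17, done 18, write 19  <WAW R2: wait I2 write@15>
4) issue 17, read 20, done 27, write 28  <RAW R2: wait I3 write@19>
5) issue 18, read 19, done 22, write 23
6) issue 19, read 29, done 31, write 32  <RAW R3: wait I4 write@28>
7) issue 29, read 30, done 37, write 38  <struct: DivU busy until I4 writes@28>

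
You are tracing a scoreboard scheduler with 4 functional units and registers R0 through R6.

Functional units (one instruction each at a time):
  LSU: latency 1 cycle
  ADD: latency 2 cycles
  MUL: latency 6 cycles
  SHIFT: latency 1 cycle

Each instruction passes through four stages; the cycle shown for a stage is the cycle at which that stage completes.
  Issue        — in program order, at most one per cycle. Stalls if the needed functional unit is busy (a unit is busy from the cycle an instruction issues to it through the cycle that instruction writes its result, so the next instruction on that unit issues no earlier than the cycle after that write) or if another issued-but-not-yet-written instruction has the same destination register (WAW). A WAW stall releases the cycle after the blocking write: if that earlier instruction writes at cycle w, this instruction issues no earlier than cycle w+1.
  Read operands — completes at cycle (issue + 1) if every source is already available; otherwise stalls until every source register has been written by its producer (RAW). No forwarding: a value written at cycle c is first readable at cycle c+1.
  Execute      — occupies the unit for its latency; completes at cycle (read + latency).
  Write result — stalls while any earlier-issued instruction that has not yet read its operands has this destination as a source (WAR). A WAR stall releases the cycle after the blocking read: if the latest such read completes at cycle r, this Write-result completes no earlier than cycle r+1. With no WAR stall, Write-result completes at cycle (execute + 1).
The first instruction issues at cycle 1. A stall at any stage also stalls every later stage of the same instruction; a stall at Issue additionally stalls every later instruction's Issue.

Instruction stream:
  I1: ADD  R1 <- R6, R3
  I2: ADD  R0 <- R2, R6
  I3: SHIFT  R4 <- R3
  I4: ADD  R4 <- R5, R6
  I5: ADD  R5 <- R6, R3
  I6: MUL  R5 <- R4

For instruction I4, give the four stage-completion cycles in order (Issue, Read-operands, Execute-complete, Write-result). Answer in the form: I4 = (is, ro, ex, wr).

cycle 1: I1 issues→ADD
cycle 2: I1 reads
cycle 4: I1 exec-done
cycle 5: I1 writes R1
cycle 6: I2 issues→ADD
cycle 7: I2 reads, I3 issues→SHIFT
cycle 8: I3 reads
cycle 9: I2 exec-done, I3 exec-done
cycle 10: I2 writes R0, I3 writes R4
cycle 11: I4 issues→ADD
cycle 12: I4 reads
cycle 14: I4 exec-done
cycle 15: I4 writes R4
cycle 16: I5 issues→ADD
cycle 17: I5 reads
cycle 19: I5 exec-done
cycle 20: I5 writes R5
cycle 21: I6 issues→MUL
cycle 22: I6 reads
cycle 28: I6 exec-done
cycle 29: I6 writes R5

I4 = (11, 12, 14, 15)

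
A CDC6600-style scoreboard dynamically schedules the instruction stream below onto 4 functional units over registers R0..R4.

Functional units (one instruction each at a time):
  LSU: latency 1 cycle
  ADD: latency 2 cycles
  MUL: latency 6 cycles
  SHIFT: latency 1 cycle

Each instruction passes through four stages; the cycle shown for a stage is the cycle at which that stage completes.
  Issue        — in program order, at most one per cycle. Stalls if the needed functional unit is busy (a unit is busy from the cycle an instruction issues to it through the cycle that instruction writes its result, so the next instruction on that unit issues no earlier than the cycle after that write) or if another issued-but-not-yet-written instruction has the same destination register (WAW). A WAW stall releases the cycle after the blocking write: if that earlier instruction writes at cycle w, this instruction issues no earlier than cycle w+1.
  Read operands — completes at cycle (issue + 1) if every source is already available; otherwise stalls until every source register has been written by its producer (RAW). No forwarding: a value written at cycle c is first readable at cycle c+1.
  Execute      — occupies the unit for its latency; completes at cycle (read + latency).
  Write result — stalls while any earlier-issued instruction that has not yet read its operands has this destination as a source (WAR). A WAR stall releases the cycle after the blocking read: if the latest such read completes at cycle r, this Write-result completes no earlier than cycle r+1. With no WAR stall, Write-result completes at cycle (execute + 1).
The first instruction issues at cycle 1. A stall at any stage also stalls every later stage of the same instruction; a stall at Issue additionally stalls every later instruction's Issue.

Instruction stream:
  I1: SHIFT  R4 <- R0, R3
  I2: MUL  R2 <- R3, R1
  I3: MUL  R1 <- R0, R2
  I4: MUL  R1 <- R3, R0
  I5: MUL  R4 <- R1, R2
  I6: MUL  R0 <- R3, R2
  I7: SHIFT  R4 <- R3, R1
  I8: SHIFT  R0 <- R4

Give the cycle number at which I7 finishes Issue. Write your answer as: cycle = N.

cycle = 39

c1: I1→SHIFT
c2: I1 RO; I2→MUL
c3: I1 EX; I2 RO
c4: I1 WR R4
c9: I2 EX
c10: I2 WR R2
c11: I3→MUL
c12: I3 RO
c18: I3 EX
c19: I3 WR R1
c20: I4→MUL
c21: I4 RO
c27: I4 EX
c28: I4 WR R1
c29: I5→MUL
c30: I5 RO
c36: I5 EX
c37: I5 WR R4
c38: I6→MUL
c39: I6 RO; I7→SHIFT
c40: I7 RO
c41: I7 EX
c42: I7 WR R4
c45: I6 EX
c46: I6 WR R0
c47: I8→SHIFT
c48: I8 RO
c49: I8 EX
c50: I8 WR R0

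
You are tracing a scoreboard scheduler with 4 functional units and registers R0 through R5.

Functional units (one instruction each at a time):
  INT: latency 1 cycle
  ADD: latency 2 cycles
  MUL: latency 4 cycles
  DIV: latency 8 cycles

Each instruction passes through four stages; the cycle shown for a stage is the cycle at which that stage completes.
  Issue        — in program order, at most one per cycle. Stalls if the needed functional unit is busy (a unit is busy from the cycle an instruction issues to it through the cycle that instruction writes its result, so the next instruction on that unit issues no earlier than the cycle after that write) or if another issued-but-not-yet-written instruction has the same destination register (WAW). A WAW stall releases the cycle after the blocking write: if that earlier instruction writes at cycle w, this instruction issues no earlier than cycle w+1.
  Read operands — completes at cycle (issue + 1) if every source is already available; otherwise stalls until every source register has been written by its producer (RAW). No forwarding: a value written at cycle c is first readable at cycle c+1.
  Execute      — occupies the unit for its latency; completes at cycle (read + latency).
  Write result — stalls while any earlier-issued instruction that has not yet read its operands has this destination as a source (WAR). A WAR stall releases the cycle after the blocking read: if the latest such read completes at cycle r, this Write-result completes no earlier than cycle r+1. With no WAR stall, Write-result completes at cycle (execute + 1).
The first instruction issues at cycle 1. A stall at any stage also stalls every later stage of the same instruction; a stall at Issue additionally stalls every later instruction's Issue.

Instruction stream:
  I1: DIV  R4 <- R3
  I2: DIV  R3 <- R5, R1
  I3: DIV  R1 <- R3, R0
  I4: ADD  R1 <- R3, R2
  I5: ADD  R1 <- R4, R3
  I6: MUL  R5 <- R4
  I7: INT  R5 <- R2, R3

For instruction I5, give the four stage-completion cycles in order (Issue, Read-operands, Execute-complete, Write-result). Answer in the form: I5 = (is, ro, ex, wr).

I5 = (39, 40, 42, 43)

[1] issue I1 (DIV)
[2] I1 read-ops
[10] I1 finished on DIV
[11] I1→R4
[12] issue I2 (DIV)
[13] I2 read-ops
[21] I2 finished on DIV
[22] I2→R3
[23] issue I3 (DIV)
[24] I3 read-ops
[32] I3 finished on DIV
[33] I3→R1
[34] issue I4 (ADD)
[35] I4 read-ops
[37] I4 finished on ADD
[38] I4→R1
[39] issue I5 (ADD)
[40] I5 read-ops, issue I6 (MUL)
[41] I6 read-ops
[42] I5 finished on ADD
[43] I5→R1
[45] I6 finished on MUL
[46] I6→R5
[47] issue I7 (INT)
[48] I7 read-ops
[49] I7 finished on INT
[50] I7→R5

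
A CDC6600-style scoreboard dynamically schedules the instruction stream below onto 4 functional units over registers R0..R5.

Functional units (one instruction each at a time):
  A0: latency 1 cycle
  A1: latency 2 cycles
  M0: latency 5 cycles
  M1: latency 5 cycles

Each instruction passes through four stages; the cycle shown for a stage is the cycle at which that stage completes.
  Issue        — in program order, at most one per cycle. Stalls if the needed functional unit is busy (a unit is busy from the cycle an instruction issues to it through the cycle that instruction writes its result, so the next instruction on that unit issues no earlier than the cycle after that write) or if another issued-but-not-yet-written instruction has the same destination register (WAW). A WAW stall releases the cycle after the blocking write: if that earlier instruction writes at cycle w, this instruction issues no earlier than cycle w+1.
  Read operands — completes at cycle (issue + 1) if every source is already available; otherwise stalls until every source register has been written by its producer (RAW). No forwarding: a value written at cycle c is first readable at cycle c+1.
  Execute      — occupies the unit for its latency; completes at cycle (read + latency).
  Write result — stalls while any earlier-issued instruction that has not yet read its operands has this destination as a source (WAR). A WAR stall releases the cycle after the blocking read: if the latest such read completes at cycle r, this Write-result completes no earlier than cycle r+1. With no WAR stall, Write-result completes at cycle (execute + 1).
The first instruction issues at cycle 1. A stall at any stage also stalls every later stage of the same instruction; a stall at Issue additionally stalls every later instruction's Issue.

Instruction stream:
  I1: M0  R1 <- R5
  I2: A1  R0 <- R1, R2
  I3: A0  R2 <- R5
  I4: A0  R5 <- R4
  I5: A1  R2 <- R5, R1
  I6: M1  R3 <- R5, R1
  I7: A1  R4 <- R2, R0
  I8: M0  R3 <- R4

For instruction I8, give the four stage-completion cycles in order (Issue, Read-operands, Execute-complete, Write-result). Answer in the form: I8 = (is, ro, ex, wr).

cycle 1: I1 dispatched to M0
cycle 2: I1 operands ready | I2 dispatched to A1
cycle 3: I3 dispatched to A0
cycle 4: I3 operands ready
cycle 5: I3 complete
cycle 7: I1 complete
cycle 8: R1←I1
cycle 9: I2 operands ready
cycle 10: R2←I3
cycle 11: I2 complete | I4 dispatched to A0
cycle 12: R0←I2 | I4 operands ready
cycle 13: I4 complete | I5 dispatched to A1
cycle 14: R5←I4 | I6 dispatched to M1
cycle 15: I5 operands ready | I6 operands ready
cycle 17: I5 complete
cycle 18: R2←I5
cycle 19: I7 dispatched to A1
cycle 20: I6 complete | I7 operands ready
cycle 21: R3←I6
cycle 22: I7 complete | I8 dispatched to M0
cycle 23: R4←I7
cycle 24: I8 operands ready
cycle 29: I8 complete
cycle 30: R3←I8

I8 = (22, 24, 29, 30)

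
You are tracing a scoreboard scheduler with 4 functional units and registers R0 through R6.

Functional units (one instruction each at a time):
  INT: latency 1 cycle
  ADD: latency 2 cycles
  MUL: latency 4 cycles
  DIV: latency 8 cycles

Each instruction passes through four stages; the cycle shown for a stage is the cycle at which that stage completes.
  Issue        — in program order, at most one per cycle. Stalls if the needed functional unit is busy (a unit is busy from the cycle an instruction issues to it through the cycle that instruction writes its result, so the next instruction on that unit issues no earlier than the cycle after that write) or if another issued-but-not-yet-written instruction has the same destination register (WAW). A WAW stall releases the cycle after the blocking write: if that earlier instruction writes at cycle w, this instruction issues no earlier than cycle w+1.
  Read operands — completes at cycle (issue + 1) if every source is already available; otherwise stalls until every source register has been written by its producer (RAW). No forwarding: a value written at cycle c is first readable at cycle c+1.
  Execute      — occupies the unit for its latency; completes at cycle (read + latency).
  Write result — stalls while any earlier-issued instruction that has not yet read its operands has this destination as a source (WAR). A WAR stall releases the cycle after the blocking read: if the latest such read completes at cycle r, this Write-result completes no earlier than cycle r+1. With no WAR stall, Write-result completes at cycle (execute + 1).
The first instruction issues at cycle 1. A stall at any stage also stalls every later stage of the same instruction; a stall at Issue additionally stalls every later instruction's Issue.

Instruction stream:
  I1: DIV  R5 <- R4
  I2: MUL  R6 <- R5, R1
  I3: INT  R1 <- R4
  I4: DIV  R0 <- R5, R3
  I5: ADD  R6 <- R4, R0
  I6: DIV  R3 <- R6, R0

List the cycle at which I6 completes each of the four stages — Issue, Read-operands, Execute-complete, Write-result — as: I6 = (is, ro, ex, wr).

I6 = (23, 27, 35, 36)

c1: issue I1 (DIV)
c2: I1 read-ops | issue I2 (MUL)
c3: issue I3 (INT)
c4: I3 read-ops
c5: I3 finished on INT
c10: I1 finished on DIV
c11: I1→R5
c12: I2 read-ops | issue I4 (DIV)
c13: I3→R1 | I4 read-ops
c16: I2 finished on MUL
c17: I2→R6
c18: issue I5 (ADD)
c21: I4 finished on DIV
c22: I4→R0
c23: I5 read-ops | issue I6 (DIV)
c25: I5 finished on ADD
c26: I5→R6
c27: I6 read-ops
c35: I6 finished on DIV
c36: I6→R3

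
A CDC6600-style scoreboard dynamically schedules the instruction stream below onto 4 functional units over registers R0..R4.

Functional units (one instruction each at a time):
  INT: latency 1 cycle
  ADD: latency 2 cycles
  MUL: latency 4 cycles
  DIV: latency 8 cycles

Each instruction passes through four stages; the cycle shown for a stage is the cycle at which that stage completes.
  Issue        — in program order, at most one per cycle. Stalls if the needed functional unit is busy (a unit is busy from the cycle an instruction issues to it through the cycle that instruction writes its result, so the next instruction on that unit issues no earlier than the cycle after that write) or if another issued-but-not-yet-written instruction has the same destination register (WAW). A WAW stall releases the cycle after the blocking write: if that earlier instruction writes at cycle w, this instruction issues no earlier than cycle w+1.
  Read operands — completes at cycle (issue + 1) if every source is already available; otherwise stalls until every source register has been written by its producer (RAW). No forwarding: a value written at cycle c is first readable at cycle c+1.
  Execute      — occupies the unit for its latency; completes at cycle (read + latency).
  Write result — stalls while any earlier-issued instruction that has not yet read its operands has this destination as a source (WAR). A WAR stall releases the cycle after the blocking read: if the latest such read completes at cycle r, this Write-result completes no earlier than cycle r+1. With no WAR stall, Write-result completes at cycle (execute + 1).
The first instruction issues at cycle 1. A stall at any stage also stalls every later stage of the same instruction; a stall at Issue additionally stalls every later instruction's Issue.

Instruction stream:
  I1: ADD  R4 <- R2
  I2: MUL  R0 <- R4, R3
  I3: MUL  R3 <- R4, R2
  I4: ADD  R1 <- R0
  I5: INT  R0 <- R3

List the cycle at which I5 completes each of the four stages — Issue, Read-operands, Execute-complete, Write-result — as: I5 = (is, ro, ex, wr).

cycle 1: I1 dispatched to ADD
cycle 2: I1 operands ready | I2 dispatched to MUL
cycle 4: I1 complete
cycle 5: R4←I1
cycle 6: I2 operands ready
cycle 10: I2 complete
cycle 11: R0←I2
cycle 12: I3 dispatched to MUL
cycle 13: I3 operands ready | I4 dispatched to ADD
cycle 14: I4 operands ready | I5 dispatched to INT
cycle 16: I4 complete
cycle 17: I3 complete | R1←I4
cycle 18: R3←I3
cycle 19: I5 operands ready
cycle 20: I5 complete
cycle 21: R0←I5

I5 = (14, 19, 20, 21)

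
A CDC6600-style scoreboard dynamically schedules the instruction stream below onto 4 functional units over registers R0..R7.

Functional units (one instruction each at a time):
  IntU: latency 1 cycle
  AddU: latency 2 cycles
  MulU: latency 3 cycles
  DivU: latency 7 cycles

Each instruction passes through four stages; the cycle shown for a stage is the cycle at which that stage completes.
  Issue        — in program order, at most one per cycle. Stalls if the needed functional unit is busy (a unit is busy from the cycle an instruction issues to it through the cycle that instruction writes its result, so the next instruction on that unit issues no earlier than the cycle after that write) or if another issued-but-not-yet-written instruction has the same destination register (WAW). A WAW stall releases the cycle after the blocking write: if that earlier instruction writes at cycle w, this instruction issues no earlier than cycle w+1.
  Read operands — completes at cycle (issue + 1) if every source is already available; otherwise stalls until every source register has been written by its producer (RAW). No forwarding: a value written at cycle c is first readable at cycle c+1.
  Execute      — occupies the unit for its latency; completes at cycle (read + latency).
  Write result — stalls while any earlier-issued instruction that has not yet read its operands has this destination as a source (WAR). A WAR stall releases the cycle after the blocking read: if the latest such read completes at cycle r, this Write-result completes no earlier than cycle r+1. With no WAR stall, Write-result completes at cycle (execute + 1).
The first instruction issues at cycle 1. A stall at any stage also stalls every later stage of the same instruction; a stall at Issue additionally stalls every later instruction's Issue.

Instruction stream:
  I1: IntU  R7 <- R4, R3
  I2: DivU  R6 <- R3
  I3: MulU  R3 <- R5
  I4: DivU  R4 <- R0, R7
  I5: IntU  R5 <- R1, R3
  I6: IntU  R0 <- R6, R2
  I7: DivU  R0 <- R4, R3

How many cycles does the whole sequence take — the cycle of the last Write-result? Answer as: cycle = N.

t=1  I1→IntU
t=2  I1 RO, I2→DivU
t=3  I1 EX, I2 RO, I3→MulU
t=4  I1 WR R7, I3 RO
t=7  I3 EX
t=8  I3 WR R3
t=10  I2 EX
t=11  I2 WR R6
t=12  I4→DivU
t=13  I4 RO, I5→IntU
t=14  I5 RO
t=15  I5 EX
t=16  I5 WR R5
t=17  I6→IntU
t=18  I6 RO
t=19  I6 EX
t=20  I4 EX, I6 WR R0
t=21  I4 WR R4
t=22  I7→DivU
t=23  I7 RO
t=30  I7 EX
t=31  I7 WR R0

cycle = 31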